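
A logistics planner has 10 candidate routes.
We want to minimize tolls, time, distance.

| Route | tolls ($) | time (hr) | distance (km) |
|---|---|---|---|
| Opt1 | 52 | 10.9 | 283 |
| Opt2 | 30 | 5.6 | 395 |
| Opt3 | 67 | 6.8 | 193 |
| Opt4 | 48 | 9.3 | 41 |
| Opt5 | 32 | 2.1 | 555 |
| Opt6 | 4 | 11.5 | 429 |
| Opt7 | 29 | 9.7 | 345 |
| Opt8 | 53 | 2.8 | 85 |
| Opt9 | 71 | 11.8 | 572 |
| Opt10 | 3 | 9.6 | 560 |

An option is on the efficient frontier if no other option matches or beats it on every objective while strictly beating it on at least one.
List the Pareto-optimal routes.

Opt1: dominated by Opt4 (tolls 48≤52, time 9.3≤10.9, distance 41≤283).
Opt2: not dominated.
Opt3: dominated by Opt8 (tolls 53≤67, time 2.8≤6.8, distance 85≤193).
Opt4: not dominated (best distance).
Opt5: not dominated (best time).
Opt6: not dominated.
Opt7: not dominated.
Opt8: not dominated.
Opt9: dominated by Opt1 (tolls 52≤71, time 10.9≤11.8, distance 283≤572).
Opt10: not dominated (best tolls).

Opt2, Opt4, Opt5, Opt6, Opt7, Opt8, Opt10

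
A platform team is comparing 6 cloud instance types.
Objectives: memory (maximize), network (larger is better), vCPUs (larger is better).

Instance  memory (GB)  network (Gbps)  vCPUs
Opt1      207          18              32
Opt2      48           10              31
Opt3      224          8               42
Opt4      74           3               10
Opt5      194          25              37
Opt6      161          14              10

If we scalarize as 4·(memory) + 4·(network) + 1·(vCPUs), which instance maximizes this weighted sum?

Opt1: 4·207 + 4·18 + 1·32 = 932
Opt2: 4·48 + 4·10 + 1·31 = 263
Opt3: 4·224 + 4·8 + 1·42 = 970
Opt4: 4·74 + 4·3 + 1·10 = 318
Opt5: 4·194 + 4·25 + 1·37 = 913
Opt6: 4·161 + 4·14 + 1·10 = 710
Highest: Opt3 at 970.

Opt3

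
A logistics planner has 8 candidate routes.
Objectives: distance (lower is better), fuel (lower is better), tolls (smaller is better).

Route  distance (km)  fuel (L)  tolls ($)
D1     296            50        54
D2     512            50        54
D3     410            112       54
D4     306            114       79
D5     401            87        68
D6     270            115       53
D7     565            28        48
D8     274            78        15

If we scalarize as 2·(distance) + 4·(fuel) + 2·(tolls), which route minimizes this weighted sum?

D1: 2·296 + 4·50 + 2·54 = 900
D2: 2·512 + 4·50 + 2·54 = 1332
D3: 2·410 + 4·112 + 2·54 = 1376
D4: 2·306 + 4·114 + 2·79 = 1226
D5: 2·401 + 4·87 + 2·68 = 1286
D6: 2·270 + 4·115 + 2·53 = 1106
D7: 2·565 + 4·28 + 2·48 = 1338
D8: 2·274 + 4·78 + 2·15 = 890
Lowest: D8 at 890.

D8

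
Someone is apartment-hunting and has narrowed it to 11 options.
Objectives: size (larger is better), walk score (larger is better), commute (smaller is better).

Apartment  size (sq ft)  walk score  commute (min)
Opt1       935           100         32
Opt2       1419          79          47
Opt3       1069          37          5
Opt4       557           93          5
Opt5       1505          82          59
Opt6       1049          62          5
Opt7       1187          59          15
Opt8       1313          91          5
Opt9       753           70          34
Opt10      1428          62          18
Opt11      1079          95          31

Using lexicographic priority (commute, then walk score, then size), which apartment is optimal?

First minimize commute: best is 5, kept {Opt3, Opt4, Opt6, Opt8}.
Then maximize walk score: best is 93, kept {Opt4}.

Opt4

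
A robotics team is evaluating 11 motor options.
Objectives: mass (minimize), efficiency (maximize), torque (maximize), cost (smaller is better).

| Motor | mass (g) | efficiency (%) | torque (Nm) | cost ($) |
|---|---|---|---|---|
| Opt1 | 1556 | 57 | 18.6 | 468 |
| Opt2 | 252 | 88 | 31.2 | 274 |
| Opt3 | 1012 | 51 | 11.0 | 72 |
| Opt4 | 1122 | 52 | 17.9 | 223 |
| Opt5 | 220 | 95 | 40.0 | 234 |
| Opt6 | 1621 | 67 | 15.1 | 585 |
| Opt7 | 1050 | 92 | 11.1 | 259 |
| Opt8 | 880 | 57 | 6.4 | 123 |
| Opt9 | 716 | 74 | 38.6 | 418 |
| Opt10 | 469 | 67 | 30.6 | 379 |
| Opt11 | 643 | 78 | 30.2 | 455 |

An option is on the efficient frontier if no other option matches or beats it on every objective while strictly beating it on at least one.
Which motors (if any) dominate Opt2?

Opt5

Opt5: mass 220≤252, efficiency 95≥88, torque 40.0≥31.2, cost 234≤274 — dominates Opt2.
Others (Opt1, Opt3, Opt4, Opt6, Opt7, Opt8, Opt9, Opt10, Opt11) are each worse than Opt2 on at least one objective.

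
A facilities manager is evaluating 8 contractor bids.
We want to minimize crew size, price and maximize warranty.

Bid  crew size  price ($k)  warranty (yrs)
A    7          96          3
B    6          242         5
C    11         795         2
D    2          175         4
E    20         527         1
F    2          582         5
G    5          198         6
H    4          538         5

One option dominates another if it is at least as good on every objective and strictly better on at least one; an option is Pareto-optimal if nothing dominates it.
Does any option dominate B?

G vs B: crew size 5≤6, price 198≤242, warranty 6≥5 — G is at least as good on every objective and strictly better on at least one, so G dominates B.

Yes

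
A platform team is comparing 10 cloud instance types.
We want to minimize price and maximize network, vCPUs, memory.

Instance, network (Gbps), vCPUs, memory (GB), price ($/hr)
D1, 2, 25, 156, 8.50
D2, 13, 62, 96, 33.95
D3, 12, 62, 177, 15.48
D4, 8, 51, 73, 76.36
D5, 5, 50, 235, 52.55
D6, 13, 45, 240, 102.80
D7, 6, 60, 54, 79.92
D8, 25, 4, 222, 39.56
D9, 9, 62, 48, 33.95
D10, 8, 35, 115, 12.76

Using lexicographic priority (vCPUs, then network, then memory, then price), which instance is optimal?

D2

First maximize vCPUs: best is 62, kept {D2, D3, D9}.
Then maximize network: best is 13, kept {D2}.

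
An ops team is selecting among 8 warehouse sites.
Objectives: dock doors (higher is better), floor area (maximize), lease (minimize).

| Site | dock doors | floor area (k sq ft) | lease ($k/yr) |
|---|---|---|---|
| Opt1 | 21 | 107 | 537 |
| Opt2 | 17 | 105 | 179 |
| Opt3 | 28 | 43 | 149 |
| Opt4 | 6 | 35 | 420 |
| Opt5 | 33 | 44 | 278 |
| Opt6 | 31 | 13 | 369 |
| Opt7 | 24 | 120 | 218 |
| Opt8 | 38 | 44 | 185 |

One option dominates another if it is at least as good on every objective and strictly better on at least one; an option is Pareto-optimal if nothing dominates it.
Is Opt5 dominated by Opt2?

No

Opt2 vs Opt5: Opt2 is worse on dock doors (17 vs 33), so it does not dominate Opt5.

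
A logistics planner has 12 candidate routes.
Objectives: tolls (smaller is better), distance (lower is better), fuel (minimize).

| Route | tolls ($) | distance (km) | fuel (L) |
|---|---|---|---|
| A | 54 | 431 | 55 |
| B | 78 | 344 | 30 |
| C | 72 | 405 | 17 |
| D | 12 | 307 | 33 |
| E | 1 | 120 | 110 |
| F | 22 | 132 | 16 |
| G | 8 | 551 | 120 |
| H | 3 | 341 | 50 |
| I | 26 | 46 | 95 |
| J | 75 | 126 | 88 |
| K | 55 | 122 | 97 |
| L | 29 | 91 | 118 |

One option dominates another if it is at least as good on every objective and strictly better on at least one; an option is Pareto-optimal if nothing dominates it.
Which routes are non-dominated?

A: dominated by D (tolls 12≤54, distance 307≤431, fuel 33≤55).
B: dominated by F (tolls 22≤78, distance 132≤344, fuel 16≤30).
C: dominated by F (tolls 22≤72, distance 132≤405, fuel 16≤17).
D: not dominated.
E: not dominated (best tolls).
F: not dominated (best fuel).
G: dominated by E (tolls 1≤8, distance 120≤551, fuel 110≤120).
H: not dominated.
I: not dominated (best distance).
J: not dominated.
K: dominated by I (tolls 26≤55, distance 46≤122, fuel 95≤97).
L: dominated by I (tolls 26≤29, distance 46≤91, fuel 95≤118).

D, E, F, H, I, J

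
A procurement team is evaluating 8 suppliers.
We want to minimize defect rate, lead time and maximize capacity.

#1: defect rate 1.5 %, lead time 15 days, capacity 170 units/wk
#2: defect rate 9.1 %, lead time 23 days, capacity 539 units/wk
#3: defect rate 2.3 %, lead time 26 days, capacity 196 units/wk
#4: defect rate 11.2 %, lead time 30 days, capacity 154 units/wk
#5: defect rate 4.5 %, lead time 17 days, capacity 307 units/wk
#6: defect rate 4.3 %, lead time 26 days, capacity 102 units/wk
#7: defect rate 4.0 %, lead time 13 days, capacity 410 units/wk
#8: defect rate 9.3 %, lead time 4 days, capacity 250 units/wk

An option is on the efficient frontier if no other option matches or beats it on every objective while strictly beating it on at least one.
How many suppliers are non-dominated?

5

#1: not dominated (best defect rate).
#2: not dominated (best capacity).
#3: not dominated.
#4: dominated by #1 (defect rate 1.5≤11.2, lead time 15≤30, capacity 170≥154).
#5: dominated by #7 (defect rate 4.0≤4.5, lead time 13≤17, capacity 410≥307).
#6: dominated by #1 (defect rate 1.5≤4.3, lead time 15≤26, capacity 170≥102).
#7: not dominated.
#8: not dominated (best lead time).
Pareto-optimal: #1, #2, #3, #7, #8 → 5.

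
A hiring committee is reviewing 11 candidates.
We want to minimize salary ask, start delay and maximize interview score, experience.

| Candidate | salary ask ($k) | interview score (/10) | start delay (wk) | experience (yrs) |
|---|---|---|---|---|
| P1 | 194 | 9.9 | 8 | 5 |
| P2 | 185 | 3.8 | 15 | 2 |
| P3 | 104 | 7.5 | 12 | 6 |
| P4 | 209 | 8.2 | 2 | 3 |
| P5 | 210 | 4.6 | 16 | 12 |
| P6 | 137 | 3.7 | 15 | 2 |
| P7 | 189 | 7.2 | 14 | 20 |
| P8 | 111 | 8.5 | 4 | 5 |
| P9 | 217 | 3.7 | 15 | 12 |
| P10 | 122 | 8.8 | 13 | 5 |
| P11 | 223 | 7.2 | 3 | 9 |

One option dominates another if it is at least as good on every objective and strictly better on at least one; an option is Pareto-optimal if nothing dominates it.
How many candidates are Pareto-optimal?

7

P1: not dominated (best interview score).
P2: dominated by P3 (salary ask 104≤185, interview score 7.5≥3.8, start delay 12≤15, experience 6≥2).
P3: not dominated (best salary ask).
P4: not dominated (best start delay).
P5: dominated by P7 (salary ask 189≤210, interview score 7.2≥4.6, start delay 14≤16, experience 20≥12).
P6: dominated by P3 (salary ask 104≤137, interview score 7.5≥3.7, start delay 12≤15, experience 6≥2).
P7: not dominated (best experience).
P8: not dominated.
P9: dominated by P7 (salary ask 189≤217, interview score 7.2≥3.7, start delay 14≤15, experience 20≥12).
P10: not dominated.
P11: not dominated.
Pareto-optimal: P1, P3, P4, P7, P8, P10, P11 → 7.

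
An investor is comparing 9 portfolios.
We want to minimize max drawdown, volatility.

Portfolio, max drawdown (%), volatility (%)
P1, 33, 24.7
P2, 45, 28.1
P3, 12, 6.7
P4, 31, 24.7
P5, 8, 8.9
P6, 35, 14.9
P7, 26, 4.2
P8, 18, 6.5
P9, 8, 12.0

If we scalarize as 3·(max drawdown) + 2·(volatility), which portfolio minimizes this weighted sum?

P5

P1: 3·33 + 2·24.7 = 148.4
P2: 3·45 + 2·28.1 = 191.2
P3: 3·12 + 2·6.7 = 49.4
P4: 3·31 + 2·24.7 = 142.4
P5: 3·8 + 2·8.9 = 41.8
P6: 3·35 + 2·14.9 = 134.8
P7: 3·26 + 2·4.2 = 86.4
P8: 3·18 + 2·6.5 = 67.0
P9: 3·8 + 2·12.0 = 48.0
Lowest: P5 at 41.8.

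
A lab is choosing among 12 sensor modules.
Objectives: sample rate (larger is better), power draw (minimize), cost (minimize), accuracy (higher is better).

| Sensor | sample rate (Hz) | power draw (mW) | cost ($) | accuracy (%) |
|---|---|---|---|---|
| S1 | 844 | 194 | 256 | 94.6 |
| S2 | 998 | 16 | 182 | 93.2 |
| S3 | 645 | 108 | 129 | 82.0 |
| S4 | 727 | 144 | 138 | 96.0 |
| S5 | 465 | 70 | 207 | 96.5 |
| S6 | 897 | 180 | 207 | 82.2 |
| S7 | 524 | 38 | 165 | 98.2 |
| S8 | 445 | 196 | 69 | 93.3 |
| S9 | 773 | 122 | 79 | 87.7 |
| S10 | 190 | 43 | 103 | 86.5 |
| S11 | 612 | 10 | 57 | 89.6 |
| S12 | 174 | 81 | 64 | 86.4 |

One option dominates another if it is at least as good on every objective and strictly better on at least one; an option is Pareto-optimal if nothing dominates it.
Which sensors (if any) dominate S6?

S2: sample rate 998≥897, power draw 16≤180, cost 182≤207, accuracy 93.2≥82.2 — dominates S6.
Others (S1, S3, S4, S5, S7, S8, S9, S10, S11, S12) are each worse than S6 on at least one objective.

S2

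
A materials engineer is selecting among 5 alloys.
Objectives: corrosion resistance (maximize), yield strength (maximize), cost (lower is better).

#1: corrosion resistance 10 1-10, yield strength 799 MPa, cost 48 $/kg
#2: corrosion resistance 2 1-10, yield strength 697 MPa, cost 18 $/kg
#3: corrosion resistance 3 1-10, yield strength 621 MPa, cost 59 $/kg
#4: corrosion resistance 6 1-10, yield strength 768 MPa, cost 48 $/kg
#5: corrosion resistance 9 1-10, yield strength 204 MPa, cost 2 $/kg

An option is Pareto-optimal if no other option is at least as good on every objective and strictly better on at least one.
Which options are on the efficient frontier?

#1, #2, #5

#1: not dominated (best corrosion resistance).
#2: not dominated.
#3: dominated by #1 (corrosion resistance 10≥3, yield strength 799≥621, cost 48≤59).
#4: dominated by #1 (corrosion resistance 10≥6, yield strength 799≥768, cost 48≤48).
#5: not dominated (best cost).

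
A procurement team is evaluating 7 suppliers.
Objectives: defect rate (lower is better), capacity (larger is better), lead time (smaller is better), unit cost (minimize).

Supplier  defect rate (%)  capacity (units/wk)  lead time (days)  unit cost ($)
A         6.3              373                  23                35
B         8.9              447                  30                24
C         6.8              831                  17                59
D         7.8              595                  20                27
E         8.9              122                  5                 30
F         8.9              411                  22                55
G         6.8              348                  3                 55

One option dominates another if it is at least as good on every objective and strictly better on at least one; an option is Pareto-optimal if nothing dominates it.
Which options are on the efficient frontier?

A, B, C, D, E, G

A: not dominated (best defect rate).
B: not dominated (best unit cost).
C: not dominated (best capacity).
D: not dominated.
E: not dominated.
F: dominated by D (defect rate 7.8≤8.9, capacity 595≥411, lead time 20≤22, unit cost 27≤55).
G: not dominated (best lead time).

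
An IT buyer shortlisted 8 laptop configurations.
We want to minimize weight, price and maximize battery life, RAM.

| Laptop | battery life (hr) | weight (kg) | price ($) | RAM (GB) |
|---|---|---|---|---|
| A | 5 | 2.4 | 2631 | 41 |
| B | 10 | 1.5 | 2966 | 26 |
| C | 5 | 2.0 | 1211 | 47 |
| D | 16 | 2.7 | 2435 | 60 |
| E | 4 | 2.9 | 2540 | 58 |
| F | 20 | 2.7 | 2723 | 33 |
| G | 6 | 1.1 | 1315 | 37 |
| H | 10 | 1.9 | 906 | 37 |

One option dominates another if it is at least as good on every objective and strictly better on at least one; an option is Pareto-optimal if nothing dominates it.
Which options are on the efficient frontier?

B, C, D, F, G, H

A: dominated by C (battery life 5≥5, weight 2.0≤2.4, price 1211≤2631, RAM 47≥41).
B: not dominated.
C: not dominated.
D: not dominated (best RAM).
E: dominated by D (battery life 16≥4, weight 2.7≤2.9, price 2435≤2540, RAM 60≥58).
F: not dominated (best battery life).
G: not dominated (best weight).
H: not dominated (best price).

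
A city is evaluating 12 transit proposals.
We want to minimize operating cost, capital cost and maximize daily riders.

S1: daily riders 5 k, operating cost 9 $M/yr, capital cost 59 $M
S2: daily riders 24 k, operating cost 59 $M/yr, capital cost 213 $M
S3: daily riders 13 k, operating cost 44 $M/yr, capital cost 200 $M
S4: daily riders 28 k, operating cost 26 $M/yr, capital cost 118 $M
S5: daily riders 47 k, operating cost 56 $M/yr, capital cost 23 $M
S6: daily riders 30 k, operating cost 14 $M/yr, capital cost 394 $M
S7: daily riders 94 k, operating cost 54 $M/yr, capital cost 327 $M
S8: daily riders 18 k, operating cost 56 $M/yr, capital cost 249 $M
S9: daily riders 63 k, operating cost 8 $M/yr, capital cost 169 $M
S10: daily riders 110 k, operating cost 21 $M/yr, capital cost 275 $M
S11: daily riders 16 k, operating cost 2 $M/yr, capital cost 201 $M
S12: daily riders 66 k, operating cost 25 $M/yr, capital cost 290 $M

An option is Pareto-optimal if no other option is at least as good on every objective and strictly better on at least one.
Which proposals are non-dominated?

S1: not dominated.
S2: dominated by S4 (daily riders 28≥24, operating cost 26≤59, capital cost 118≤213).
S3: dominated by S4 (daily riders 28≥13, operating cost 26≤44, capital cost 118≤200).
S4: not dominated.
S5: not dominated (best capital cost).
S6: dominated by S9 (daily riders 63≥30, operating cost 8≤14, capital cost 169≤394).
S7: dominated by S10 (daily riders 110≥94, operating cost 21≤54, capital cost 275≤327).
S8: dominated by S4 (daily riders 28≥18, operating cost 26≤56, capital cost 118≤249).
S9: not dominated.
S10: not dominated (best daily riders).
S11: not dominated (best operating cost).
S12: dominated by S10 (daily riders 110≥66, operating cost 21≤25, capital cost 275≤290).

S1, S4, S5, S9, S10, S11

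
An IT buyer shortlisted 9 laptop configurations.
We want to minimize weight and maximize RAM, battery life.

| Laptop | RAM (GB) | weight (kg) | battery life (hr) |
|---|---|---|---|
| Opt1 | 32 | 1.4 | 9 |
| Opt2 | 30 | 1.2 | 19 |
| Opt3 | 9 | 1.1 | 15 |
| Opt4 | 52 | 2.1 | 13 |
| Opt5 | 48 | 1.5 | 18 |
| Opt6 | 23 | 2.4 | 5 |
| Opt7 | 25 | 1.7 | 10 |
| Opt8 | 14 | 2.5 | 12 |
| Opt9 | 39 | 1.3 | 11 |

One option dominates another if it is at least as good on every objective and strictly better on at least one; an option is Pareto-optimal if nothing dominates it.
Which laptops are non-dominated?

Opt2, Opt3, Opt4, Opt5, Opt9

Opt1: dominated by Opt9 (RAM 39≥32, weight 1.3≤1.4, battery life 11≥9).
Opt2: not dominated (best battery life).
Opt3: not dominated (best weight).
Opt4: not dominated (best RAM).
Opt5: not dominated.
Opt6: dominated by Opt1 (RAM 32≥23, weight 1.4≤2.4, battery life 9≥5).
Opt7: dominated by Opt2 (RAM 30≥25, weight 1.2≤1.7, battery life 19≥10).
Opt8: dominated by Opt2 (RAM 30≥14, weight 1.2≤2.5, battery life 19≥12).
Opt9: not dominated.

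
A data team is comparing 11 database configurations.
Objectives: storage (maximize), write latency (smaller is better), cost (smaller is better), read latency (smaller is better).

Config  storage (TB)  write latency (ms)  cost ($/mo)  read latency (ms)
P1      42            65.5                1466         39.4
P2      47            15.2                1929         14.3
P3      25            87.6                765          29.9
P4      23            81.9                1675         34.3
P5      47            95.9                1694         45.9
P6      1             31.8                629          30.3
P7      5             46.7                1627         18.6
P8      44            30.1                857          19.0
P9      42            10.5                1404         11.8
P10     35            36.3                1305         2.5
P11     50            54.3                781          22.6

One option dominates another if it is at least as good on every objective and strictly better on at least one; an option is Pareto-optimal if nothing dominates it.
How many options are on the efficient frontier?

7

P1: dominated by P8 (storage 44≥42, write latency 30.1≤65.5, cost 857≤1466, read latency 19.0≤39.4).
P2: not dominated.
P3: not dominated.
P4: dominated by P8 (storage 44≥23, write latency 30.1≤81.9, cost 857≤1675, read latency 19.0≤34.3).
P5: dominated by P11 (storage 50≥47, write latency 54.3≤95.9, cost 781≤1694, read latency 22.6≤45.9).
P6: not dominated (best cost).
P7: dominated by P9 (storage 42≥5, write latency 10.5≤46.7, cost 1404≤1627, read latency 11.8≤18.6).
P8: not dominated.
P9: not dominated (best write latency).
P10: not dominated (best read latency).
P11: not dominated (best storage).
Pareto-optimal: P2, P3, P6, P8, P9, P10, P11 → 7.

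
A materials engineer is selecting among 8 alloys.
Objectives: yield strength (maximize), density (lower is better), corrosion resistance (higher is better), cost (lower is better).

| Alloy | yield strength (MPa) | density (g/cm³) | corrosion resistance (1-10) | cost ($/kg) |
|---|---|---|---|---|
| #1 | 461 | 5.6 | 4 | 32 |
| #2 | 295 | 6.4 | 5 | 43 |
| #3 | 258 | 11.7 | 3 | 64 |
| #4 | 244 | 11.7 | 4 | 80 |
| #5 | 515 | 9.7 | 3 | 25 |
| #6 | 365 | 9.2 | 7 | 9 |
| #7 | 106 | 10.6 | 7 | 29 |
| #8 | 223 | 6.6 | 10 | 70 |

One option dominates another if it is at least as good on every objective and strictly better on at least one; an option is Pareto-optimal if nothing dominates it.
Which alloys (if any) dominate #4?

#1, #2, #6

#1: yield strength 461≥244, density 5.6≤11.7, corrosion resistance 4≥4, cost 32≤80 — dominates #4.
#2: yield strength 295≥244, density 6.4≤11.7, corrosion resistance 5≥4, cost 43≤80 — dominates #4.
#6: yield strength 365≥244, density 9.2≤11.7, corrosion resistance 7≥4, cost 9≤80 — dominates #4.
Others (#3, #5, #7, #8) are each worse than #4 on at least one objective.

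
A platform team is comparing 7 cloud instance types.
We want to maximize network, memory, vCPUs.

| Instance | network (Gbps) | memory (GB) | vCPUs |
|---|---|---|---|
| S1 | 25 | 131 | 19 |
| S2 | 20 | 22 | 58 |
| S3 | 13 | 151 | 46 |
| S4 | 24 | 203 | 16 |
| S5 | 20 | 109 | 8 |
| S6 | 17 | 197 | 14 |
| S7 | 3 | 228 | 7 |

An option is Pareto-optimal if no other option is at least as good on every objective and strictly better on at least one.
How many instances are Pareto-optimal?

S1: not dominated (best network).
S2: not dominated (best vCPUs).
S3: not dominated.
S4: not dominated.
S5: dominated by S1 (network 25≥20, memory 131≥109, vCPUs 19≥8).
S6: dominated by S4 (network 24≥17, memory 203≥197, vCPUs 16≥14).
S7: not dominated (best memory).
Pareto-optimal: S1, S2, S3, S4, S7 → 5.

5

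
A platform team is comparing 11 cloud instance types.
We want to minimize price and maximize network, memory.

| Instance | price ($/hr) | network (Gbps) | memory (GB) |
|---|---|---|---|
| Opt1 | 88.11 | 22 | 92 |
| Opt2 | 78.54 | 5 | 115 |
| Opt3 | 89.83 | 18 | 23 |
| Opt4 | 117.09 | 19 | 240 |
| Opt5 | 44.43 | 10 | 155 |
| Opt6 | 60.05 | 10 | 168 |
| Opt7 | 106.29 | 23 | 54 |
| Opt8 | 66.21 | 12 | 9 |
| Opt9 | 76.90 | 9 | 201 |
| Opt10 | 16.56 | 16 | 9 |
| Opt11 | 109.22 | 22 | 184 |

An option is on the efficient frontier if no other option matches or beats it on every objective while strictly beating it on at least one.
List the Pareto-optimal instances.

Opt1: not dominated.
Opt2: dominated by Opt5 (price 44.43≤78.54, network 10≥5, memory 155≥115).
Opt3: dominated by Opt1 (price 88.11≤89.83, network 22≥18, memory 92≥23).
Opt4: not dominated (best memory).
Opt5: not dominated.
Opt6: not dominated.
Opt7: not dominated (best network).
Opt8: dominated by Opt10 (price 16.56≤66.21, network 16≥12, memory 9≥9).
Opt9: not dominated.
Opt10: not dominated (best price).
Opt11: not dominated.

Opt1, Opt4, Opt5, Opt6, Opt7, Opt9, Opt10, Opt11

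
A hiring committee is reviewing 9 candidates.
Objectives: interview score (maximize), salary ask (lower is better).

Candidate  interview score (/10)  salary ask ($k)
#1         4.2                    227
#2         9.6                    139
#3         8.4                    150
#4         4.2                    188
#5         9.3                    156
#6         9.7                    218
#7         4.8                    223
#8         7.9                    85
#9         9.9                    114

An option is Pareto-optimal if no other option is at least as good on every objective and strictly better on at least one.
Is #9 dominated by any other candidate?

No

#1: worse on interview score (4.2 vs 9.9).
#2: worse on interview score (9.6 vs 9.9).
#3: worse on interview score (8.4 vs 9.9).
#4: worse on interview score (4.2 vs 9.9).
#5: worse on interview score (9.3 vs 9.9).
#6: worse on interview score (9.7 vs 9.9).
#7: worse on interview score (4.8 vs 9.9).
#8: worse on interview score (7.9 vs 9.9).
No option is at least as good as #9 on every objective and strictly better on one.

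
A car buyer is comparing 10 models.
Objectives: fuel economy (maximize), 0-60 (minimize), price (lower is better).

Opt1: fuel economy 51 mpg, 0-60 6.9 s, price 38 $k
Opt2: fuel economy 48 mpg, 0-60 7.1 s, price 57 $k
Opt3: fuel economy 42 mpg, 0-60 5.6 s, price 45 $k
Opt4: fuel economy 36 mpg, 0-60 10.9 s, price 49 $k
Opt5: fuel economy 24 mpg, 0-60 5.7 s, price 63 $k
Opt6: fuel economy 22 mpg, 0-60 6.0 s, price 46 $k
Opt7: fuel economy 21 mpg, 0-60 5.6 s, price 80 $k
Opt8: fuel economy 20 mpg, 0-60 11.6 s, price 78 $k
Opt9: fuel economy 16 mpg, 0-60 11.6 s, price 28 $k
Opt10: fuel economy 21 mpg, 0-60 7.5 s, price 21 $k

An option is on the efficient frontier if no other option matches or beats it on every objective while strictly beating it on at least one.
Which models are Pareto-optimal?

Opt1: not dominated (best fuel economy).
Opt2: dominated by Opt1 (fuel economy 51≥48, 0-60 6.9≤7.1, price 38≤57).
Opt3: not dominated.
Opt4: dominated by Opt1 (fuel economy 51≥36, 0-60 6.9≤10.9, price 38≤49).
Opt5: dominated by Opt3 (fuel economy 42≥24, 0-60 5.6≤5.7, price 45≤63).
Opt6: dominated by Opt3 (fuel economy 42≥22, 0-60 5.6≤6.0, price 45≤46).
Opt7: dominated by Opt3 (fuel economy 42≥21, 0-60 5.6≤5.6, price 45≤80).
Opt8: dominated by Opt1 (fuel economy 51≥20, 0-60 6.9≤11.6, price 38≤78).
Opt9: dominated by Opt10 (fuel economy 21≥16, 0-60 7.5≤11.6, price 21≤28).
Opt10: not dominated (best price).

Opt1, Opt3, Opt10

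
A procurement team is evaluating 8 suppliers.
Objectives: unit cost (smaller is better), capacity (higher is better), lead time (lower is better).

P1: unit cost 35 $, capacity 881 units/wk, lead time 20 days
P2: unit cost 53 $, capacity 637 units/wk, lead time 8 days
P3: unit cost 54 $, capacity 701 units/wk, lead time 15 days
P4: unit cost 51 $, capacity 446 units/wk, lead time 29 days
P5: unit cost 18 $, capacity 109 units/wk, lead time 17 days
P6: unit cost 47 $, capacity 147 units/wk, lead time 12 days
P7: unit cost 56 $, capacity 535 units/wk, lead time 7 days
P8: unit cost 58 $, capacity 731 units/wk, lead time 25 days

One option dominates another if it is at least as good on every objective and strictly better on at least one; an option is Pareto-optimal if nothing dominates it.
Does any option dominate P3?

P1: worse on lead time (20 vs 15).
P2: worse on capacity (637 vs 701).
P4: worse on capacity (446 vs 701).
P5: worse on capacity (109 vs 701).
P6: worse on capacity (147 vs 701).
P7: worse on unit cost (56 vs 54).
P8: worse on unit cost (58 vs 54).
No option is at least as good as P3 on every objective and strictly better on one.

No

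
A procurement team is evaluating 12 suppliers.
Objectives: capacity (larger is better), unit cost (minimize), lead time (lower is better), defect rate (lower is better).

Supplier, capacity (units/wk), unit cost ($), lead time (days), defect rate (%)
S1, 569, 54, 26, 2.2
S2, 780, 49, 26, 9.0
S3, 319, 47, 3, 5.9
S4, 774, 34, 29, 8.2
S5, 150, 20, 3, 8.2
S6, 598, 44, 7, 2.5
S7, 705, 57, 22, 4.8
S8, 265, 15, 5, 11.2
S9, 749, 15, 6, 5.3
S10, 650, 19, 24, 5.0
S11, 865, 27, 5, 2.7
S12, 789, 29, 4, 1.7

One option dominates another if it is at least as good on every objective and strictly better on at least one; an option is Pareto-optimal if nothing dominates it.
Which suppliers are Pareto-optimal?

S1: dominated by S12 (capacity 789≥569, unit cost 29≤54, lead time 4≤26, defect rate 1.7≤2.2).
S2: dominated by S11 (capacity 865≥780, unit cost 27≤49, lead time 5≤26, defect rate 2.7≤9.0).
S3: not dominated.
S4: dominated by S11 (capacity 865≥774, unit cost 27≤34, lead time 5≤29, defect rate 2.7≤8.2).
S5: not dominated.
S6: dominated by S12 (capacity 789≥598, unit cost 29≤44, lead time 4≤7, defect rate 1.7≤2.5).
S7: dominated by S11 (capacity 865≥705, unit cost 27≤57, lead time 5≤22, defect rate 2.7≤4.8).
S8: not dominated.
S9: not dominated.
S10: not dominated.
S11: not dominated (best capacity).
S12: not dominated (best defect rate).

S3, S5, S8, S9, S10, S11, S12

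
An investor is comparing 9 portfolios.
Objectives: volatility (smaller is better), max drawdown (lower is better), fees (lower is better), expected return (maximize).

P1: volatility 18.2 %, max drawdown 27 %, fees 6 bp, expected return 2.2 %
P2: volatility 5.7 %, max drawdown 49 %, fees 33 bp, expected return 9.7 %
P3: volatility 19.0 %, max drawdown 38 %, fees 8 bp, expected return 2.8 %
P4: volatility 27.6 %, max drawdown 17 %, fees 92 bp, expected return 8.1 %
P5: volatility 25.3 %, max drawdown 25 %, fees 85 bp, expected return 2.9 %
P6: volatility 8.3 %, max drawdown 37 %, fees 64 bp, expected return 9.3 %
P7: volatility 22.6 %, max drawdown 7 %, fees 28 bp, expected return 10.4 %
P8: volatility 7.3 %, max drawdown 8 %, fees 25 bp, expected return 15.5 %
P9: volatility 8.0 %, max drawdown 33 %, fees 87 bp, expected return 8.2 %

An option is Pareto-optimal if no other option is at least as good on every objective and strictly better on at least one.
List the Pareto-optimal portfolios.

P1: not dominated (best fees).
P2: not dominated (best volatility).
P3: not dominated.
P4: dominated by P7 (volatility 22.6≤27.6, max drawdown 7≤17, fees 28≤92, expected return 10.4≥8.1).
P5: dominated by P7 (volatility 22.6≤25.3, max drawdown 7≤25, fees 28≤85, expected return 10.4≥2.9).
P6: dominated by P8 (volatility 7.3≤8.3, max drawdown 8≤37, fees 25≤64, expected return 15.5≥9.3).
P7: not dominated (best max drawdown).
P8: not dominated (best expected return).
P9: dominated by P8 (volatility 7.3≤8.0, max drawdown 8≤33, fees 25≤87, expected return 15.5≥8.2).

P1, P2, P3, P7, P8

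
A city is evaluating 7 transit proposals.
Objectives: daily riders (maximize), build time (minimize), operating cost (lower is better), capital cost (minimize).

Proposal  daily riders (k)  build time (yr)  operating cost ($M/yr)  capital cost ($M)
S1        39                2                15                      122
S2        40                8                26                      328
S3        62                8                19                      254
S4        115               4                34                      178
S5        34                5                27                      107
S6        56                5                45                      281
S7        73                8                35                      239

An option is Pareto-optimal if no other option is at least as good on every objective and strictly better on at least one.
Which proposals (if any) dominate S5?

S1: worse on capital cost (122 vs 107).
S2: worse on build time (8 vs 5).
S3: worse on build time (8 vs 5).
S4: worse on operating cost (34 vs 27).
S6: worse on operating cost (45 vs 27).
S7: worse on build time (8 vs 5).
No option dominates S5.

none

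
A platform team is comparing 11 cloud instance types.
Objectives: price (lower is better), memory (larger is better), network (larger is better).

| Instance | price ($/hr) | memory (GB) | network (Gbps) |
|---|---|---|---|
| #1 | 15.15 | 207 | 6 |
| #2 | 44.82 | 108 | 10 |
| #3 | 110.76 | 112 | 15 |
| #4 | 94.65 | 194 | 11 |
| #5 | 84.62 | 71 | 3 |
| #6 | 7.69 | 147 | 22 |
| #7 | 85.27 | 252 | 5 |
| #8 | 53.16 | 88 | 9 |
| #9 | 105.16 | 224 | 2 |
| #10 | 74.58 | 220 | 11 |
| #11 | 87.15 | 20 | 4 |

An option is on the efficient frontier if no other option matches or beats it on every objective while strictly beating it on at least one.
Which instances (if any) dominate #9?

#7

#7: price 85.27≤105.16, memory 252≥224, network 5≥2 — dominates #9.
Others (#1, #2, #3, #4, #5, #6, #8, #10, #11) are each worse than #9 on at least one objective.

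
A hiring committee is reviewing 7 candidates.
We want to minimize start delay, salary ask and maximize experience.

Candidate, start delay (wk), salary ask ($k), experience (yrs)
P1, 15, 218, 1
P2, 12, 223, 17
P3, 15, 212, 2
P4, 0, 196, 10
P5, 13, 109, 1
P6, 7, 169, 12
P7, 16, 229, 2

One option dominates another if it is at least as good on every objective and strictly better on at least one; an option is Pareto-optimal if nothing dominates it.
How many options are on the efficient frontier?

4

P1: dominated by P3 (start delay 15≤15, salary ask 212≤218, experience 2≥1).
P2: not dominated (best experience).
P3: dominated by P4 (start delay 0≤15, salary ask 196≤212, experience 10≥2).
P4: not dominated (best start delay).
P5: not dominated (best salary ask).
P6: not dominated.
P7: dominated by P2 (start delay 12≤16, salary ask 223≤229, experience 17≥2).
Pareto-optimal: P2, P4, P5, P6 → 4.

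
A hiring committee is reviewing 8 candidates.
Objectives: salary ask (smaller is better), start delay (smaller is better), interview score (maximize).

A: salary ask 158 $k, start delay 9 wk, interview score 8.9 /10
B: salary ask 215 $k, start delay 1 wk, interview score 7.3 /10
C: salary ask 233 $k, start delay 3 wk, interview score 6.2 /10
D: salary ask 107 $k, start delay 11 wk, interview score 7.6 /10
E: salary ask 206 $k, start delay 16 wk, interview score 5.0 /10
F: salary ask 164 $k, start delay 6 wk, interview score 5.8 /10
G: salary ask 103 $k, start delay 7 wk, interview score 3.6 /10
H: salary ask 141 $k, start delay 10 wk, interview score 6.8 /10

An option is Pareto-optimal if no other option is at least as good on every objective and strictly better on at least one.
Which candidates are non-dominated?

A, B, D, F, G, H

A: not dominated (best interview score).
B: not dominated (best start delay).
C: dominated by B (salary ask 215≤233, start delay 1≤3, interview score 7.3≥6.2).
D: not dominated.
E: dominated by A (salary ask 158≤206, start delay 9≤16, interview score 8.9≥5.0).
F: not dominated.
G: not dominated (best salary ask).
H: not dominated.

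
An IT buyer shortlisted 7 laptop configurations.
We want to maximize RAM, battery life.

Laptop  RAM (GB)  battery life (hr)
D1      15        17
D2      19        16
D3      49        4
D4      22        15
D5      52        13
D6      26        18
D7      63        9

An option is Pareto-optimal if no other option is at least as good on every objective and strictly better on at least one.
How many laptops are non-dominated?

3

D1: dominated by D6 (RAM 26≥15, battery life 18≥17).
D2: dominated by D6 (RAM 26≥19, battery life 18≥16).
D3: dominated by D5 (RAM 52≥49, battery life 13≥4).
D4: dominated by D6 (RAM 26≥22, battery life 18≥15).
D5: not dominated.
D6: not dominated (best battery life).
D7: not dominated (best RAM).
Pareto-optimal: D5, D6, D7 → 3.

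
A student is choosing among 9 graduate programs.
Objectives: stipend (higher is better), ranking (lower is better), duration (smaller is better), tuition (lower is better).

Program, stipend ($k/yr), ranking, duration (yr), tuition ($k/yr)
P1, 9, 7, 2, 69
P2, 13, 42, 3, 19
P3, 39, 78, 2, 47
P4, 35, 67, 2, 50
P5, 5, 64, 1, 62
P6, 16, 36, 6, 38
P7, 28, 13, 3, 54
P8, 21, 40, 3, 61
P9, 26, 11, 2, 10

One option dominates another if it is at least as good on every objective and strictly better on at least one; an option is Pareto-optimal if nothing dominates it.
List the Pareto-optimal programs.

P1, P3, P4, P5, P7, P9

P1: not dominated (best ranking).
P2: dominated by P9 (stipend 26≥13, ranking 11≤42, duration 2≤3, tuition 10≤19).
P3: not dominated (best stipend).
P4: not dominated.
P5: not dominated (best duration).
P6: dominated by P9 (stipend 26≥16, ranking 11≤36, duration 2≤6, tuition 10≤38).
P7: not dominated.
P8: dominated by P7 (stipend 28≥21, ranking 13≤40, duration 3≤3, tuition 54≤61).
P9: not dominated (best tuition).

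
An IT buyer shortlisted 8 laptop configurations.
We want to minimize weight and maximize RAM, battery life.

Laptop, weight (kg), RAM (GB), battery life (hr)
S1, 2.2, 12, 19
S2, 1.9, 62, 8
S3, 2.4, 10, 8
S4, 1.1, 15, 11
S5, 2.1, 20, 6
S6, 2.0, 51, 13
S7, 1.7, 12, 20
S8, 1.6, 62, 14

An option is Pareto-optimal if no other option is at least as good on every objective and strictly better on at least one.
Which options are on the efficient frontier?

S1: dominated by S7 (weight 1.7≤2.2, RAM 12≥12, battery life 20≥19).
S2: dominated by S8 (weight 1.6≤1.9, RAM 62≥62, battery life 14≥8).
S3: dominated by S1 (weight 2.2≤2.4, RAM 12≥10, battery life 19≥8).
S4: not dominated (best weight).
S5: dominated by S2 (weight 1.9≤2.1, RAM 62≥20, battery life 8≥6).
S6: dominated by S8 (weight 1.6≤2.0, RAM 62≥51, battery life 14≥13).
S7: not dominated (best battery life).
S8: not dominated.

S4, S7, S8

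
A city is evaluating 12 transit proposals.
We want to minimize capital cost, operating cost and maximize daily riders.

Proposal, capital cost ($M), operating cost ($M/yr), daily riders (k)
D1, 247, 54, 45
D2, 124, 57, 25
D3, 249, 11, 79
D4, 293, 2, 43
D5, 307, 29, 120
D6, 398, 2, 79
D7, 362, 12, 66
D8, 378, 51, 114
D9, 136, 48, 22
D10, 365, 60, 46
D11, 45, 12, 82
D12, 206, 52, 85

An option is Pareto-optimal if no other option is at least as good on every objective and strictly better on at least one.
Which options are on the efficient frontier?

D1: dominated by D11 (capital cost 45≤247, operating cost 12≤54, daily riders 82≥45).
D2: dominated by D11 (capital cost 45≤124, operating cost 12≤57, daily riders 82≥25).
D3: not dominated.
D4: not dominated.
D5: not dominated (best daily riders).
D6: not dominated.
D7: dominated by D3 (capital cost 249≤362, operating cost 11≤12, daily riders 79≥66).
D8: dominated by D5 (capital cost 307≤378, operating cost 29≤51, daily riders 120≥114).
D9: dominated by D11 (capital cost 45≤136, operating cost 12≤48, daily riders 82≥22).
D10: dominated by D3 (capital cost 249≤365, operating cost 11≤60, daily riders 79≥46).
D11: not dominated (best capital cost).
D12: not dominated.

D3, D4, D5, D6, D11, D12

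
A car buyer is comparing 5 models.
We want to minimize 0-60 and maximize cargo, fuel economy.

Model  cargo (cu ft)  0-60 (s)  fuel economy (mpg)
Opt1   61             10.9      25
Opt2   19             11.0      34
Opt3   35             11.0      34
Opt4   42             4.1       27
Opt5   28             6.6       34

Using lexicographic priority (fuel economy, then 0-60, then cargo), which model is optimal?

Opt5

First maximize fuel economy: best is 34, kept {Opt2, Opt3, Opt5}.
Then minimize 0-60: best is 6.6, kept {Opt5}.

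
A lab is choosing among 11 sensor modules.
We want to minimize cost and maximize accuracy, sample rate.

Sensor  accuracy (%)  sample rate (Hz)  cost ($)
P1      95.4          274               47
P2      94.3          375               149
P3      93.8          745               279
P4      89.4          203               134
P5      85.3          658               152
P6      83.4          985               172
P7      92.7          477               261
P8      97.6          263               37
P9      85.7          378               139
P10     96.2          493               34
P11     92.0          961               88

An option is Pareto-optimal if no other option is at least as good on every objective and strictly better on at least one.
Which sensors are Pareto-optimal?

P1: dominated by P10 (accuracy 96.2≥95.4, sample rate 493≥274, cost 34≤47).
P2: dominated by P10 (accuracy 96.2≥94.3, sample rate 493≥375, cost 34≤149).
P3: not dominated.
P4: dominated by P1 (accuracy 95.4≥89.4, sample rate 274≥203, cost 47≤134).
P5: dominated by P11 (accuracy 92.0≥85.3, sample rate 961≥658, cost 88≤152).
P6: not dominated (best sample rate).
P7: dominated by P10 (accuracy 96.2≥92.7, sample rate 493≥477, cost 34≤261).
P8: not dominated (best accuracy).
P9: dominated by P10 (accuracy 96.2≥85.7, sample rate 493≥378, cost 34≤139).
P10: not dominated (best cost).
P11: not dominated.

P3, P6, P8, P10, P11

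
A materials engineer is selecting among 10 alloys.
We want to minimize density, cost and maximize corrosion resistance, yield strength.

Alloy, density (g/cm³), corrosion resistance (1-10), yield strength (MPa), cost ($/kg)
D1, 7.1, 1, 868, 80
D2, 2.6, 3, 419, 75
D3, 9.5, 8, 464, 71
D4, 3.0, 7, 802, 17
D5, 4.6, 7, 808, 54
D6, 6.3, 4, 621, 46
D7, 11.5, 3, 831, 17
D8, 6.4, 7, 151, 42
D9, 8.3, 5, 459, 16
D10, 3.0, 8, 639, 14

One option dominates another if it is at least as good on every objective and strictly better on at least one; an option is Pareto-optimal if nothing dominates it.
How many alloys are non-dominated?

6

D1: not dominated (best yield strength).
D2: not dominated (best density).
D3: dominated by D10 (density 3.0≤9.5, corrosion resistance 8≥8, yield strength 639≥464, cost 14≤71).
D4: not dominated.
D5: not dominated.
D6: dominated by D4 (density 3.0≤6.3, corrosion resistance 7≥4, yield strength 802≥621, cost 17≤46).
D7: not dominated.
D8: dominated by D4 (density 3.0≤6.4, corrosion resistance 7≥7, yield strength 802≥151, cost 17≤42).
D9: dominated by D10 (density 3.0≤8.3, corrosion resistance 8≥5, yield strength 639≥459, cost 14≤16).
D10: not dominated (best cost).
Pareto-optimal: D1, D2, D4, D5, D7, D10 → 6.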